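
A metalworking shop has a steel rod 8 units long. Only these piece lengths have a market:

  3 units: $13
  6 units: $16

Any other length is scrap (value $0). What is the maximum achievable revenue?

26

Let f[k] be the best obtainable value from length k. For each k, try every first piece i and keep the best of price[i] + f[k−i].
f[1] = 0
f[2] = 0
f[3] = 13
f[4] = 13
f[5] = 13
f[6] = max(13+13, 16+0) = 26
f[7] = max(13+13, 16+0) = 26
f[8] = max(13+13, 16+0) = 26
One optimal cutting: pieces 3 + 3 with 2 units of scrap → $26.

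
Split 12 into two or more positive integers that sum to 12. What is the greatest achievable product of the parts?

81

Fill f[k] for k=2..12: at each k try every first piece i and multiply by the better of (k−i) uncut or f[k−i].
Small cases: f[2]=1, f[3]=2, f[4]=4, f[5]=6, f[6]=9.
f[7] = max(1*9, 2*6, 3*4, 4*3, 5*2, 6*1) = 12
f[8] = max(1*12, 2*9, 3*6, …, 6*2, 7*1) = 18
f[9] = max(1*18, 2*12, 3*9, …, 7*2, 8*1) = 27
f[10] = max(1*27, 2*18, 3*12, …, 8*2, 9*1) = 36
f[11] = max(1*36, 2*27, 3*18, …, 9*2, 10*1) = 54
f[12] = max(1*54, 2*36, 3*27, …, 10*2, 11*1) = 81
One optimal split: 3 + 3 + 3 + 3; product 3*3*3*3 = 81.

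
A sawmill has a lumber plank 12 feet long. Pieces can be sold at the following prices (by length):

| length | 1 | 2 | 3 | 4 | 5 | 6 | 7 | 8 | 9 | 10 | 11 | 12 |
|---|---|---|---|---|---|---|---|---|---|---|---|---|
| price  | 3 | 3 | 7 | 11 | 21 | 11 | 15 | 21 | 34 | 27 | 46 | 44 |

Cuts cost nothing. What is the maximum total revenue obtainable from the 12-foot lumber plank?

Consider every possible first cut. R[k] is the best of p[i]+R[k−i] over all sellable i≤k.
R[1] = 3
R[2] = 6  (first piece 1, then R[1]=3)
R[3] = 9  (first piece 1, then R[2]=6)
R[4] = 12  (first piece 1, then R[3]=9)
R[5] = 21
R[6] = 24  (first piece 1, then R[5]=21)
R[7] = 27  (first piece 1, then R[6]=24)
R[8] = 30  (first piece 1, then R[7]=27)
R[9] = 34
R[10] = 42  (first piece 5, then R[5]=21)
R[11] = 46
R[12] = 49  (first piece 1, then R[11]=46)
One optimal cutting: 11 + 1 → $46 + $3 = $49.

49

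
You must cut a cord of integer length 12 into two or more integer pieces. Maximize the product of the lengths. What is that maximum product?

81

Fill prod[k] for k=2..12: at each k try every first piece i and multiply by the better of (k−i) uncut or prod[k−i].
prod[2] = 1·max(1,0) = 1·1 = 1
prod[3] = 1·max(2,1) = 1·2 = 2
prod[4] = 2·max(2,1) = 2·2 = 4
prod[5] = 2·max(3,2) = 2·3 = 6
prod[6] = 3·max(3,2) = 3·3 = 9
prod[7] = 2·max(5,6) = 2·6 = 12
prod[8] = 2·max(6,9) = 2·9 = 18
prod[9] = 3·max(6,9) = 3·9 = 27
prod[10] = 2·max(8,18) = 2·18 = 36
prod[11] = 2·max(9,27) = 2·27 = 54
prod[12] = 3·max(9,27) = 3·27 = 81
One optimal split: 3 + 3 + 3 + 3; product 3·3·3·3 = 81.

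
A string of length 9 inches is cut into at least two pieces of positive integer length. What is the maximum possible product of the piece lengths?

Let m[k] be the best product for length k (with at least one cut). For each first piece i, the rest contributes max(k−i, m[k−i]).
m[2] = 1·max(1,0) = 1·1 = 1
m[3] = 1·max(2,1) = 1·2 = 2
m[4] = 2·max(2,1) = 2·2 = 4
m[5] = 2·max(3,2) = 2·3 = 6
m[6] = 3·max(3,2) = 3·3 = 9
m[7] = 2·max(5,6) = 2·6 = 12
m[8] = 2·max(6,9) = 2·9 = 18
m[9] = 3·max(6,9) = 3·9 = 27
One optimal split: 3 + 3 + 3; product 3·3·3 = 27.

27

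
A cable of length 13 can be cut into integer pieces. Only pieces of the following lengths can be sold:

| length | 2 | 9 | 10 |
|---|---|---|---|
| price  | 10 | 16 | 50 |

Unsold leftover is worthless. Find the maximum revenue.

60

Build r[k] bottom-up: r[k] = max over allowed piece i of (p[i] + r[k−i]).
r[1] = 0
r[2] = 10
r[3] = 10
r[4] = 20  (first piece 2, then r[2]=10)
r[5] = 20
r[6] = 30  (first piece 2, then r[4]=20)
r[7] = 30
r[8] = 40  (first piece 2, then r[6]=30)
r[9] = 40
r[10] = 50  (first piece 2, then r[8]=40)
r[11] = 50
r[12] = 60  (first piece 2, then r[10]=50)
r[13] = 60
One optimal cutting: pieces 2 + 2 + 2 + 2 + 2 + 2 with 1 meter of scrap → €60.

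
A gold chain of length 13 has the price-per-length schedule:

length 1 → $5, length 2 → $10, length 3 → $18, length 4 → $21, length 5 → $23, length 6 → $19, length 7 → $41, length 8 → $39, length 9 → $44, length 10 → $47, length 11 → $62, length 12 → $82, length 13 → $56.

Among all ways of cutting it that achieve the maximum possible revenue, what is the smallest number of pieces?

Build r[k] bottom-up: r[k] = max over allowed piece i of (p[i] + r[k−i]).
r[1] = 5
r[2] = max(5+5, 10+0) = 10
r[3] = max(5+10, 10+5, 18+0) = 18
r[4] = max(5+18, 10+10, 18+5, 21+0) = 23
r[5] = max(5+23, 10+18, 18+10, 21+5, 23+0) = 28
r[6] = max(5+28, 10+23, 18+18, 21+10, 23+5, 19+0) = 36
r[7] = max(5+36, 10+28, 18+23, …, 19+5, 41+0) = 41
r[8] = max(5+41, 10+36, 18+28, …, 41+5, 39+0) = 46
r[9] = max(5+46, 10+41, 18+36, …, 39+5, 44+0) = 54
r[10] = max(5+54, 10+46, 18+41, …, 44+5, 47+0) = 59
r[11] = max(5+59, 10+54, 18+46, …, 47+5, 62+0) = 64
r[12] = max(5+64, 10+59, 18+54, …, 62+5, 82+0) = 82
r[13] = max(5+82, 10+64, 18+59, …, 82+5, 56+0) = 87
Maximum revenue is $87.
Now minimize piece count subject to staying optimal: for each k, pieces[k] = 1 + min over i with p[i]+r[k−i]=r[k] of pieces[k−i].
pieces[10] = 2
pieces[11] = 3
pieces[12] = 1
pieces[13] = 2

2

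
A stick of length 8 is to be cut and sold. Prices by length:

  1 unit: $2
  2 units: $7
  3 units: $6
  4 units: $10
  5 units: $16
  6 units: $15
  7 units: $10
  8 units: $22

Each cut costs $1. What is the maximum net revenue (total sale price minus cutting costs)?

Build net[k] bottom-up: net[k] = max over allowed piece i of (p[i] + net[k−i]) − 1 per cut.
net[1] = 2
net[2] = 7
net[3] = 8  (first piece 1, then net[2]=7)
net[4] = 13  (first piece 2, then net[2]=7)
net[5] = 16
net[6] = 19  (first piece 2, then net[4]=13)
net[7] = 22  (first piece 2, then net[5]=16)
net[8] = 25  (first piece 2, then net[6]=19)
One optimal plan: pieces 2 + 2 + 2 + 2 (3 cuts) → $28 − $3 = $25.

25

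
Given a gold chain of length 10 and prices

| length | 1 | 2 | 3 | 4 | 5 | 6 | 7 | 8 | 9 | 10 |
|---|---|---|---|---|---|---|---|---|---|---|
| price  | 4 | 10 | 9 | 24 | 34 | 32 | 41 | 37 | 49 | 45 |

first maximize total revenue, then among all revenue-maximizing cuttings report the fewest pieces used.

Build r[k] bottom-up: r[k] = max over allowed piece i of (p[i] + r[k−i]).
r[1] = 4
r[2] = max(4+4, 10+0) = 10
r[3] = max(4+10, 10+4, 9+0) = 14
r[4] = max(4+14, 10+10, 9+4, 24+0) = 24
r[5] = max(4+24, 10+14, 9+10, 24+4, 34+0) = 34
r[6] = max(4+34, 10+24, 9+14, 24+10, 34+4, 32+0) = 38
r[7] = max(4+38, 10+34, 9+24, …, 32+4, 41+0) = 44
r[8] = max(4+44, 10+38, 9+34, …, 41+4, 37+0) = 48
r[9] = max(4+48, 10+44, 9+38, …, 37+4, 49+0) = 58
r[10] = max(4+58, 10+48, 9+44, …, 49+4, 45+0) = 68
Maximum revenue is $68.
Now minimize piece count subject to staying optimal: for each k, pieces[k] = 1 + min over i with p[i]+r[k−i]=r[k] of pieces[k−i].
pieces[7] = 2
pieces[8] = 2
pieces[9] = 2
pieces[10] = 2

2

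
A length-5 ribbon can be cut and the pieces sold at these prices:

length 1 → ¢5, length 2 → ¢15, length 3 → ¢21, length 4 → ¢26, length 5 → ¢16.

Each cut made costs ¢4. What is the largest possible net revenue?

Consider every possible first cut. v[k] is the best of p[i]+v[k−i] over all sellable i≤k, charging 4 whenever i<k.
v[1] = 5
v[2] = max(5+5-4, 15+0) = 15
v[3] = max(5+15-4, 15+5-4, 21+0) = 21
v[4] = max(5+21-4, 15+15-4, 21+5-4, 26+0) = 26
v[5] = max(5+26-4, 15+21-4, 21+15-4, 26+5-4, 16+0) = 32
One optimal plan: pieces 3 + 2 (1 cut) → ¢36 − ¢4 = ¢32.

32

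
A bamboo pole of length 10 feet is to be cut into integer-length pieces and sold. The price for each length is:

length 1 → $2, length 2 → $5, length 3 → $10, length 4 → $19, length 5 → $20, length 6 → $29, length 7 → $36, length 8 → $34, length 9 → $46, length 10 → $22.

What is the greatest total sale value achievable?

Build R[k] bottom-up: R[k] = max over allowed piece i of (p[i] + R[k−i]).
R[1] = 2
R[2] = max(2+2, 5+0) = 5
R[3] = max(2+5, 5+2, 10+0) = 10
R[4] = max(2+10, 5+5, 10+2, 19+0) = 19
R[5] = max(2+19, 5+10, 10+5, 19+2, 20+0) = 21
R[6] = max(2+21, 5+19, 10+10, 19+5, 20+2, 29+0) = 29
R[7] = max(2+29, 5+21, 10+19, …, 29+2, 36+0) = 36
R[8] = max(2+36, 5+29, 10+21, …, 36+2, 34+0) = 38
R[9] = max(2+38, 5+36, 10+29, …, 34+2, 46+0) = 46
R[10] = max(2+46, 5+38, 10+36, …, 46+2, 22+0) = 48
One optimal cutting: 9 + 1 → $46 + $2 = $48.

48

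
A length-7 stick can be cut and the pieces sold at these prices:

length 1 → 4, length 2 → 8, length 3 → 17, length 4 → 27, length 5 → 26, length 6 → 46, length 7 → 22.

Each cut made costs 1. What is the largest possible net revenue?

Build v[k] bottom-up: v[k] = max over allowed piece i of (p[i] + v[k−i]) − 1 per cut.
v[1] = 4
v[2] = max(4+4-1, 8+0) = 8
v[3] = max(4+8-1, 8+4-1, 17+0) = 17
v[4] = max(4+17-1, 8+8-1, 17+4-1, 27+0) = 27
v[5] = max(4+27-1, 8+17-1, 17+8-1, 27+4-1, 26+0) = 30
v[6] = max(4+30-1, 8+27-1, 17+17-1, 27+8-1, 26+4-1, 46+0) = 46
v[7] = max(4+46-1, 8+30-1, 17+27-1, …, 46+4-1, 22+0) = 49
One optimal plan: pieces 6 + 1 (1 cut) → 50 − 1 = 49.

49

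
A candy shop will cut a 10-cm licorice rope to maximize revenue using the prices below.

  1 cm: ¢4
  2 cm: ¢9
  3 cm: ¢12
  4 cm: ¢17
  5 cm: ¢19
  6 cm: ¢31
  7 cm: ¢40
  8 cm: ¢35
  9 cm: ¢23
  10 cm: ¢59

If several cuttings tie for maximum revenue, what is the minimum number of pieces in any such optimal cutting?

Consider every possible first cut. r[k] is the best of p[i]+r[k−i] over all sellable i≤k.
r[1] = 4
r[2] = 9
r[3] = 13  (first piece 1, then r[2]=9)
r[4] = 18  (first piece 2, then r[2]=9)
r[5] = 22  (first piece 1, then r[4]=18)
r[6] = 31
r[7] = 40
r[8] = 44  (first piece 1, then r[7]=40)
r[9] = 49  (first piece 2, then r[7]=40)
r[10] = 59
Maximum revenue is ¢59.
Now minimize piece count subject to staying optimal: for each k, pieces[k] = 1 + min over i with p[i]+r[k−i]=r[k] of pieces[k−i].
pieces[7] = 1
pieces[8] = 2
pieces[9] = 2
pieces[10] = 1

1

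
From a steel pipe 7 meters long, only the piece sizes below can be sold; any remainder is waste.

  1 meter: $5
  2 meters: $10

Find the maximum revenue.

35

Consider every possible first cut. f[k] is the best of p[i]+f[k−i] over all sellable i≤k.
f[1] = 5
f[2] = max(5+5, 10+0) = 10
f[3] = max(5+10, 10+5) = 15
f[4] = max(5+15, 10+10) = 20
f[5] = max(5+20, 10+15) = 25
f[6] = max(5+25, 10+20) = 30
f[7] = max(5+30, 10+25) = 35
One optimal cutting: 1 + 1 + 1 + 1 + 1 + 1 + 1 → $35.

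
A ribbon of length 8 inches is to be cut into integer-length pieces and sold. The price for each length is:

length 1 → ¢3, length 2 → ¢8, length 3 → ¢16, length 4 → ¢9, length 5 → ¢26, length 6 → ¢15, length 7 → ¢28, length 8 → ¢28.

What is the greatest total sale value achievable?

Let r[k] be the best obtainable value from length k. For each k, try every first piece i and keep the best of price[i] + r[k−i].
r[1] = 3
r[2] = 8
r[3] = 16
r[4] = 19  (first piece 1, then r[3]=16)
r[5] = 26
r[6] = 32  (first piece 3, then r[3]=16)
r[7] = 35  (first piece 1, then r[6]=32)
r[8] = 42  (first piece 3, then r[5]=26)
One optimal cutting: 5 + 3 → ¢26 + ¢16 = ¢42.

42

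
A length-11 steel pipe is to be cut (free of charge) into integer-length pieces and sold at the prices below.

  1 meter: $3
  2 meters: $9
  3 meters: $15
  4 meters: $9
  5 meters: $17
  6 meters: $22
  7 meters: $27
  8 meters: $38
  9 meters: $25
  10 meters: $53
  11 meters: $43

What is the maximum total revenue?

56

Consider every possible first cut. best[k] is the best of p[i]+best[k−i] over all sellable i≤k.
best[1] = 3
best[2] = max(3+3, 9+0) = 9
best[3] = max(3+9, 9+3, 15+0) = 15
best[4] = max(3+15, 9+9, 15+3, 9+0) = 18
best[5] = max(3+18, 9+15, 15+9, 9+3, 17+0) = 24
best[6] = max(3+24, 9+18, 15+15, 9+9, 17+3, 22+0) = 30
best[7] = max(3+30, 9+24, 15+18, …, 22+3, 27+0) = 33
best[8] = max(3+33, 9+30, 15+24, …, 27+3, 38+0) = 39
best[9] = max(3+39, 9+33, 15+30, …, 38+3, 25+0) = 45
best[10] = max(3+45, 9+39, 15+33, …, 25+3, 53+0) = 53
best[11] = max(3+53, 9+45, 15+39, …, 53+3, 43+0) = 56
One optimal cutting: 10 + 1 → $53 + $3 = $56.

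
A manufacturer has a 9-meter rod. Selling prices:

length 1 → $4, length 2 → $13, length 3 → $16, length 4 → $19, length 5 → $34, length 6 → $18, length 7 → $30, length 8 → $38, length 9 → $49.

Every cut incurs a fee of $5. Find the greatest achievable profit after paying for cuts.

Let r[k] be the best obtainable value from length k. For each k, try every first piece i and keep the best of price[i] + r[k−i] minus the 5 cut fee when i<k.
r[1] = 4
r[2] = max(4+4-5, 13+0) = 13
r[3] = max(4+13-5, 13+4-5, 16+0) = 16
r[4] = max(4+16-5, 13+13-5, 16+4-5, 19+0) = 21
r[5] = max(4+21-5, 13+16-5, 16+13-5, 19+4-5, 34+0) = 34
r[6] = max(4+34-5, 13+21-5, 16+16-5, 19+13-5, 34+4-5, 18+0) = 33
r[7] = max(4+33-5, 13+34-5, 16+21-5, …, 18+4-5, 30+0) = 42
r[8] = max(4+42-5, 13+33-5, 16+34-5, …, 30+4-5, 38+0) = 45
r[9] = max(4+45-5, 13+42-5, 16+33-5, …, 38+4-5, 49+0) = 50
One optimal plan: pieces 5 + 2 + 2 (2 cuts) → $60 − $10 = $50.

50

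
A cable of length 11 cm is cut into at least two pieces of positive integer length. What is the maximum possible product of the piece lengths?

Fill prod[k] for k=2..11: at each k try every first piece i and multiply by the better of (k−i) uncut or prod[k−i].
prod[2] = 1·max(1,0) = 1·1 = 1
prod[3] = max(1·2, 2·1) = 2
prod[4] = max(1·3, 2·2, 3·1) = 4
prod[5] = max(1·4, 2·3, 3·2, 4·1) = 6
prod[6] = max(1·6, 2·4, 3·3, 4·2, 5·1) = 9
prod[7] = max(1·9, 2·6, 3·4, 4·3, 5·2, 6·1) = 12
prod[8] = max(1·12, 2·9, 3·6, …, 6·2, 7·1) = 18
prod[9] = max(1·18, 2·12, 3·9, …, 7·2, 8·1) = 27
prod[10] = max(1·27, 2·18, 3·12, …, 8·2, 9·1) = 36
prod[11] = max(1·36, 2·27, 3·18, …, 9·2, 10·1) = 54
One optimal split: 3 + 3 + 3 + 2; product 3·3·3·2 = 54.

54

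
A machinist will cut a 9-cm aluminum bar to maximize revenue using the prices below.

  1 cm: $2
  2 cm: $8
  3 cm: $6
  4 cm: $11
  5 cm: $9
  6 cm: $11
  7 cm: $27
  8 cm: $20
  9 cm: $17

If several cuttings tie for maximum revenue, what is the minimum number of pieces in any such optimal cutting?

2

Build r[k] bottom-up: r[k] = max over allowed piece i of (p[i] + r[k−i]).
r[1] = 2
r[2] = max(2+2, 8+0) = 8
r[3] = max(2+8, 8+2, 6+0) = 10
r[4] = max(2+10, 8+8, 6+2, 11+0) = 16
r[5] = max(2+16, 8+10, 6+8, 11+2, 9+0) = 18
r[6] = max(2+18, 8+16, 6+10, 11+8, 9+2, 11+0) = 24
r[7] = max(2+24, 8+18, 6+16, …, 11+2, 27+0) = 27
r[8] = max(2+27, 8+24, 6+18, …, 27+2, 20+0) = 32
r[9] = max(2+32, 8+27, 6+24, …, 20+2, 17+0) = 35
Maximum revenue is $35.
Now minimize piece count subject to staying optimal: for each k, pieces[k] = 1 + min over i with p[i]+r[k−i]=r[k] of pieces[k−i].
pieces[6] = 3
pieces[7] = 1
pieces[8] = 4
pieces[9] = 2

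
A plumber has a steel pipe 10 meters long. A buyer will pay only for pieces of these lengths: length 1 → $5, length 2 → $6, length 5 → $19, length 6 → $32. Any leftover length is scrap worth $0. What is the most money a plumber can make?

52

Let r[k] be the best obtainable value from length k. For each k, try every first piece i and keep the best of price[i] + r[k−i].
r[1] = 5
r[2] = 10  (first piece 1, then r[1]=5)
r[3] = 15  (first piece 1, then r[2]=10)
r[4] = 20  (first piece 1, then r[3]=15)
r[5] = 25  (first piece 1, then r[4]=20)
r[6] = 32
r[7] = 37  (first piece 1, then r[6]=32)
r[8] = 42  (first piece 1, then r[7]=37)
r[9] = 47  (first piece 1, then r[8]=42)
r[10] = 52  (first piece 1, then r[9]=47)
One optimal cutting: 6 + 1 + 1 + 1 + 1 → $52.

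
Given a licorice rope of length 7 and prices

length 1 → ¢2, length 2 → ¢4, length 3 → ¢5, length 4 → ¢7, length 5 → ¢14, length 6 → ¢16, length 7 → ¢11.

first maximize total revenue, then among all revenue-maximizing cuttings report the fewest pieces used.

Build r[k] bottom-up: r[k] = max over allowed piece i of (p[i] + r[k−i]).
r[1] = 2
r[2] = max(2+2, 4+0) = 4
r[3] = max(2+4, 4+2, 5+0) = 6
r[4] = max(2+6, 4+4, 5+2, 7+0) = 8
r[5] = max(2+8, 4+6, 5+4, 7+2, 14+0) = 14
r[6] = max(2+14, 4+8, 5+6, 7+4, 14+2, 16+0) = 16
r[7] = max(2+16, 4+14, 5+8, …, 16+2, 11+0) = 18
Maximum revenue is ¢18.
Now minimize piece count subject to staying optimal: for each k, pieces[k] = 1 + min over i with p[i]+r[k−i]=r[k] of pieces[k−i].
pieces[4] = 2
pieces[5] = 1
pieces[6] = 1
pieces[7] = 2

2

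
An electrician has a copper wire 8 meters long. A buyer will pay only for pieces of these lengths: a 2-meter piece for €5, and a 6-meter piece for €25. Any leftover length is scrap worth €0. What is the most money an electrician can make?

Let r[k] be the best obtainable value from length k. For each k, try every first piece i and keep the best of price[i] + r[k−i].
r[1] = 0
r[2] = 5
r[3] = 5
r[4] = 10  (first piece 2, then r[2]=5)
r[5] = 10
r[6] = 25
r[7] = 25
r[8] = 30  (first piece 2, then r[6]=25)
One optimal cutting: 6 + 2 → €30.

30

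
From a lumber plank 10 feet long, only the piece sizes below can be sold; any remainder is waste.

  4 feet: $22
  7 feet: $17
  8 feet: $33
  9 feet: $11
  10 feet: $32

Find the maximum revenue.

Build best[k] bottom-up: best[k] = max over allowed piece i of (p[i] + best[k−i]).
best[1] = 0
best[2] = 0
best[3] = 0
best[4] = 22
best[5] = 22
best[6] = 22
best[7] = max(22+0, 17+0) = 22
best[8] = max(22+22, 17+0, 33+0) = 44
best[9] = max(22+22, 17+0, 33+0, 11+0) = 44
best[10] = max(22+22, 17+0, 33+0, 11+0, 32+0) = 44
One optimal cutting: pieces 4 + 4 with 2 feet of scrap → $44.

44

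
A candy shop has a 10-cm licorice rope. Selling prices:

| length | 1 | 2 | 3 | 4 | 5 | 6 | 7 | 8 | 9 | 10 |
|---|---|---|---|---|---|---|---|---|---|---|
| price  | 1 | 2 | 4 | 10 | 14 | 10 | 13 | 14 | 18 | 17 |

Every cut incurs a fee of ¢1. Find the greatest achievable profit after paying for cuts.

27

Consider every possible first cut. r[k] is the best of p[i]+r[k−i] over all sellable i≤k, charging 1 whenever i<k.
r[1] = 1
r[2] = max(1+1-1, 2+0) = 2
r[3] = max(1+2-1, 2+1-1, 4+0) = 4
r[4] = max(1+4-1, 2+2-1, 4+1-1, 10+0) = 10
r[5] = max(1+10-1, 2+4-1, 4+2-1, 10+1-1, 14+0) = 14
r[6] = max(1+14-1, 2+10-1, 4+4-1, 10+2-1, 14+1-1, 10+0) = 14
r[7] = max(1+14-1, 2+14-1, 4+10-1, …, 10+1-1, 13+0) = 15
r[8] = max(1+15-1, 2+14-1, 4+14-1, …, 13+1-1, 14+0) = 19
r[9] = max(1+19-1, 2+15-1, 4+14-1, …, 14+1-1, 18+0) = 23
r[10] = max(1+23-1, 2+19-1, 4+15-1, …, 18+1-1, 17+0) = 27
One optimal plan: pieces 5 + 5 (1 cut) → ¢28 − ¢1 = ¢27.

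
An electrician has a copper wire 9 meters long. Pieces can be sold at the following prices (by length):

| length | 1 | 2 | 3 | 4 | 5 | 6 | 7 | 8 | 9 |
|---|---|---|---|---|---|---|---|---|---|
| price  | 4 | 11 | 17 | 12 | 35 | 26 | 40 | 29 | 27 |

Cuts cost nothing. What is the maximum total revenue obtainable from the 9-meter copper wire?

Let r[k] be the best obtainable value from length k. For each k, try every first piece i and keep the best of price[i] + r[k−i].
r[1] = 4
r[2] = max(4+4, 11+0) = 11
r[3] = max(4+11, 11+4, 17+0) = 17
r[4] = max(4+17, 11+11, 17+4, 12+0) = 22
r[5] = max(4+22, 11+17, 17+11, 12+4, 35+0) = 35
r[6] = max(4+35, 11+22, 17+17, 12+11, 35+4, 26+0) = 39
r[7] = max(4+39, 11+35, 17+22, …, 26+4, 40+0) = 46
r[8] = max(4+46, 11+39, 17+35, …, 40+4, 29+0) = 52
r[9] = max(4+52, 11+46, 17+39, …, 29+4, 27+0) = 57
One optimal cutting: 5 + 2 + 2 → €35 + €11 + €11 = €57.

57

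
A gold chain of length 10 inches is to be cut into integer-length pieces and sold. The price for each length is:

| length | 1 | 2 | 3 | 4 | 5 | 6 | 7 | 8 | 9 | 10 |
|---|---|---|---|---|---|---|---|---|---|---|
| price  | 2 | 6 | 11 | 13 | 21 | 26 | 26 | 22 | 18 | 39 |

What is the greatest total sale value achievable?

Consider every possible first cut. R[k] is the best of p[i]+R[k−i] over all sellable i≤k.
R[1] = 2
R[2] = 6
R[3] = 11
R[4] = 13  (first piece 1, then R[3]=11)
R[5] = 21
R[6] = 26
R[7] = 28  (first piece 1, then R[6]=26)
R[8] = 32  (first piece 2, then R[6]=26)
R[9] = 37  (first piece 3, then R[6]=26)
R[10] = 42  (first piece 5, then R[5]=21)
One optimal cutting: 5 + 5 → $21 + $21 = $42.

42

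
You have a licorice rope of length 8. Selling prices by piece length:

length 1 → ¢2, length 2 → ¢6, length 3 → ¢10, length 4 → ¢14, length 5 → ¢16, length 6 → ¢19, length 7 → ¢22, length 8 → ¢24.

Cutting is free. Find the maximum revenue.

Consider every possible first cut. R[k] is the best of p[i]+R[k−i] over all sellable i≤k.
R[1] = 2
R[2] = max(2+2, 6+0) = 6
R[3] = max(2+6, 6+2, 10+0) = 10
R[4] = max(2+10, 6+6, 10+2, 14+0) = 14
R[5] = max(2+14, 6+10, 10+6, 14+2, 16+0) = 16
R[6] = max(2+16, 6+14, 10+10, 14+6, 16+2, 19+0) = 20
R[7] = max(2+20, 6+16, 10+14, …, 19+2, 22+0) = 24
R[8] = max(2+24, 6+20, 10+16, …, 22+2, 24+0) = 28
One optimal cutting: 4 + 4 → ¢14 + ¢14 = ¢28.

28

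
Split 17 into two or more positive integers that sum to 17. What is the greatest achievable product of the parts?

486

Fill m[k] for k=2..17: at each k try every first piece i and multiply by the better of (k−i) uncut or m[k−i].
m[2] = 1*max(1,0) = 1*1 = 1
m[3] = max(1*2, 2*1) = 2
m[4] = max(1*3, 2*2, 3*1) = 4
m[5] = max(1*4, 2*3, 3*2, 4*1) = 6
m[6] = max(1*6, 2*4, 3*3, 4*2, 5*1) = 9
m[7] = max(1*9, 2*6, 3*4, 4*3, 5*2, 6*1) = 12
m[8] = max(1*12, 2*9, 3*6, …, 6*2, 7*1) = 18
m[9] = max(1*18, 2*12, 3*9, …, 7*2, 8*1) = 27
m[10] = max(1*27, 2*18, 3*12, …, 8*2, 9*1) = 36
m[11] = max(1*36, 2*27, 3*18, …, 9*2, 10*1) = 54
m[12] = max(1*54, 2*36, 3*27, …, 10*2, 11*1) = 81
m[13] = max(1*81, 2*54, 3*36, …, 11*2, 12*1) = 108
m[14] = max(1*108, 2*81, 3*54, …, 12*2, 13*1) = 162
m[15] = max(1*162, 2*108, 3*81, …, 13*2, 14*1) = 243
m[16] = max(1*243, 2*162, 3*108, …, 14*2, 15*1) = 324
m[17] = max(1*324, 2*243, 3*162, …, 15*2, 16*1) = 486
One optimal split: 3 + 3 + 3 + 3 + 3 + 2; product 3*3*3*3*3*2 = 486.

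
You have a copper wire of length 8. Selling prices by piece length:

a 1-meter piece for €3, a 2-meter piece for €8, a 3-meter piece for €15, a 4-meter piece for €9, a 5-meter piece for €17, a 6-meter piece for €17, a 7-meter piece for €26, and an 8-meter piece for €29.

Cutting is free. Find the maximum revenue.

38

Build r[k] bottom-up: r[k] = max over allowed piece i of (p[i] + r[k−i]).
r[1] = 3
r[2] = max(3+3, 8+0) = 8
r[3] = max(3+8, 8+3, 15+0) = 15
r[4] = max(3+15, 8+8, 15+3, 9+0) = 18
r[5] = max(3+18, 8+15, 15+8, 9+3, 17+0) = 23
r[6] = max(3+23, 8+18, 15+15, 9+8, 17+3, 17+0) = 30
r[7] = max(3+30, 8+23, 15+18, …, 17+3, 26+0) = 33
r[8] = max(3+33, 8+30, 15+23, …, 26+3, 29+0) = 38
One optimal cutting: 3 + 3 + 2 → €15 + €15 + €8 = €38.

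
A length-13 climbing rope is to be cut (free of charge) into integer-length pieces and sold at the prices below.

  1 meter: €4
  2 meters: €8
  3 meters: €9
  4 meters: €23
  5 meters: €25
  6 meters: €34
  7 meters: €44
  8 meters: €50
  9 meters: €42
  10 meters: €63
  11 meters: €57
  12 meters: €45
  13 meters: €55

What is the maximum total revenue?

Build r[k] bottom-up: r[k] = max over allowed piece i of (p[i] + r[k−i]).
r[1] = 4
r[2] = max(4+4, 8+0) = 8
r[3] = max(4+8, 8+4, 9+0) = 12
r[4] = max(4+12, 8+8, 9+4, 23+0) = 23
r[5] = max(4+23, 8+12, 9+8, 23+4, 25+0) = 27
r[6] = max(4+27, 8+23, 9+12, 23+8, 25+4, 34+0) = 34
r[7] = max(4+34, 8+27, 9+23, …, 34+4, 44+0) = 44
r[8] = max(4+44, 8+34, 9+27, …, 44+4, 50+0) = 50
r[9] = max(4+50, 8+44, 9+34, …, 50+4, 42+0) = 54
r[10] = max(4+54, 8+50, 9+44, …, 42+4, 63+0) = 63
r[11] = max(4+63, 8+54, 9+50, …, 63+4, 57+0) = 67
r[12] = max(4+67, 8+63, 9+54, …, 57+4, 45+0) = 73
r[13] = max(4+73, 8+67, 9+63, …, 45+4, 55+0) = 78
One optimal cutting: 7 + 6 → €44 + €34 = €78.

78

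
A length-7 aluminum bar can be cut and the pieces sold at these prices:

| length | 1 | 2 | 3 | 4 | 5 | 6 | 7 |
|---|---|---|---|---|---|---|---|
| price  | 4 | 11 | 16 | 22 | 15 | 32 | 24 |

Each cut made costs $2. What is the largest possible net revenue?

36

Let net[k] be the best obtainable value from length k. For each k, try every first piece i and keep the best of price[i] + net[k−i] minus the 2 cut fee when i<k.
net[1] = 4
net[2] = max(4+4-2, 11+0) = 11
net[3] = max(4+11-2, 11+4-2, 16+0) = 16
net[4] = max(4+16-2, 11+11-2, 16+4-2, 22+0) = 22
net[5] = max(4+22-2, 11+16-2, 16+11-2, 22+4-2, 15+0) = 25
net[6] = max(4+25-2, 11+22-2, 16+16-2, 22+11-2, 15+4-2, 32+0) = 32
net[7] = max(4+32-2, 11+25-2, 16+22-2, …, 32+4-2, 24+0) = 36
One optimal plan: pieces 4 + 3 (1 cut) → $38 − $2 = $36.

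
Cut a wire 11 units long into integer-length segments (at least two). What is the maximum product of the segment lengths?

Fill f[k] for k=2..11: at each k try every first piece i and multiply by the better of (k−i) uncut or f[k−i].
f[2] = 1·max(1,0) = 1·1 = 1
f[3] = 1·max(2,1) = 1·2 = 2
f[4] = 2·max(2,1) = 2·2 = 4
f[5] = 2·max(3,2) = 2·3 = 6
f[6] = 3·max(3,2) = 3·3 = 9
f[7] = 2·max(5,6) = 2·6 = 12
f[8] = 2·max(6,9) = 2·9 = 18
f[9] = 3·max(6,9) = 3·9 = 27
f[10] = 2·max(8,18) = 2·18 = 36
f[11] = 2·max(9,27) = 2·27 = 54
One optimal split: 3 + 3 + 3 + 2; product 3·3·3·2 = 54.

54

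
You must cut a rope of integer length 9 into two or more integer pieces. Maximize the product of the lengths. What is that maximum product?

Fill f[k] for k=2..9: at each k try every first piece i and multiply by the better of (k−i) uncut or f[k−i].
f[2] = 1·max(1,0) = 1·1 = 1
f[3] = 1·max(2,1) = 1·2 = 2
f[4] = 2·max(2,1) = 2·2 = 4
f[5] = 2·max(3,2) = 2·3 = 6
f[6] = 3·max(3,2) = 3·3 = 9
f[7] = 2·max(5,6) = 2·6 = 12
f[8] = 2·max(6,9) = 2·9 = 18
f[9] = 3·max(6,9) = 3·9 = 27
One optimal split: 3 + 3 + 3; product 3·3·3 = 27.

27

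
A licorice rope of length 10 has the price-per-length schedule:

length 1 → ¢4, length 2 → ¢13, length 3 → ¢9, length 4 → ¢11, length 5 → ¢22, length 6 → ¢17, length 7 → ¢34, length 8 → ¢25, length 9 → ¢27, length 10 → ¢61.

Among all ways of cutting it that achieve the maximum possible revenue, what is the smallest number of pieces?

Let r[k] be the best obtainable value from length k. For each k, try every first piece i and keep the best of price[i] + r[k−i].
r[1] = 4
r[2] = 13
r[3] = 17  (first piece 1, then r[2]=13)
r[4] = 26  (first piece 2, then r[2]=13)
r[5] = 30  (first piece 1, then r[4]=26)
r[6] = 39  (first piece 2, then r[4]=26)
r[7] = 43  (first piece 1, then r[6]=39)
r[8] = 52  (first piece 2, then r[6]=39)
r[9] = 56  (first piece 1, then r[8]=52)
r[10] = 65  (first piece 2, then r[8]=52)
Maximum revenue is ¢65.
Now minimize piece count subject to staying optimal: for each k, pieces[k] = 1 + min over i with p[i]+r[k−i]=r[k] of pieces[k−i].
pieces[7] = 4
pieces[8] = 4
pieces[9] = 5
pieces[10] = 5

5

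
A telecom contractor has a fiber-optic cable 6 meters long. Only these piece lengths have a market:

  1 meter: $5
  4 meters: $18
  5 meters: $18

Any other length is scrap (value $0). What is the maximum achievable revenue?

Build r[k] bottom-up: r[k] = max over allowed piece i of (p[i] + r[k−i]).
r[1] = 5
r[2] = 10  (first piece 1, then r[1]=5)
r[3] = 15  (first piece 1, then r[2]=10)
r[4] = 20  (first piece 1, then r[3]=15)
r[5] = 25  (first piece 1, then r[4]=20)
r[6] = 30  (first piece 1, then r[5]=25)
One optimal cutting: 1 + 1 + 1 + 1 + 1 + 1 → $30.

30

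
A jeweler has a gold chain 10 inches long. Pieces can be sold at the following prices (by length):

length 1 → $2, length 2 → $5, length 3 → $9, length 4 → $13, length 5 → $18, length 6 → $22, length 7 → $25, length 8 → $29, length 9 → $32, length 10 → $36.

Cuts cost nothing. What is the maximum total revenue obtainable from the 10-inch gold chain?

Build R[k] bottom-up: R[k] = max over allowed piece i of (p[i] + R[k−i]).
R[1] = 2
R[2] = 5
R[3] = 9
R[4] = 13
R[5] = 18
R[6] = 22
R[7] = 25
R[8] = 29
R[9] = 32
R[10] = 36  (first piece 5, then R[5]=18)
One optimal cutting: 5 + 5 → $18 + $18 = $36.

36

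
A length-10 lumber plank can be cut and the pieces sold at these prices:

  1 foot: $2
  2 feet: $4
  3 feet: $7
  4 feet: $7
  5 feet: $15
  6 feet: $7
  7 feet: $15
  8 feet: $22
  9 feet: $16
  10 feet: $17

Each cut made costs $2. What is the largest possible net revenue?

28

Consider every possible first cut. r[k] is the best of p[i]+r[k−i] over all sellable i≤k, charging 2 whenever i<k.
r[1] = 2
r[2] = 4
r[3] = 7
r[4] = 7  (first piece 1, then r[3]=7)
r[5] = 15
r[6] = 15  (first piece 1, then r[5]=15)
r[7] = 17  (first piece 2, then r[5]=15)
r[8] = 22
r[9] = 22  (first piece 1, then r[8]=22)
r[10] = 28  (first piece 5, then r[5]=15)
One optimal plan: pieces 5 + 5 (1 cut) → $30 − $2 = $28.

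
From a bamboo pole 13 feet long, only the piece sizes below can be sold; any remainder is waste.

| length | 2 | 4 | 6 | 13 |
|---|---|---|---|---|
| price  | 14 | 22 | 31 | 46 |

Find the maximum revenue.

84

Let best[k] be the best obtainable value from length k. For each k, try every first piece i and keep the best of price[i] + best[k−i].
best[1] = 0
best[2] = 14
best[3] = 14
best[4] = 28  (first piece 2, then best[2]=14)
best[5] = 28
best[6] = 42  (first piece 2, then best[4]=28)
best[7] = 42
best[8] = 56  (first piece 2, then best[6]=42)
best[9] = 56
best[10] = 70  (first piece 2, then best[8]=56)
best[11] = 70
best[12] = 84  (first piece 2, then best[10]=70)
best[13] = 84
One optimal cutting: pieces 2 + 2 + 2 + 2 + 2 + 2 with 1 foot of scrap → $84.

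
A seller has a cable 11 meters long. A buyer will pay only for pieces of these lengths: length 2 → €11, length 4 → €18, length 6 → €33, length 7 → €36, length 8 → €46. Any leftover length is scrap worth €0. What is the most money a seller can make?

Build best[k] bottom-up: best[k] = max over allowed piece i of (p[i] + best[k−i]).
best[1] = 0
best[2] = 11
best[3] = 11
best[4] = 22  (first piece 2, then best[2]=11)
best[5] = 22
best[6] = 33  (first piece 2, then best[4]=22)
best[7] = 36
best[8] = 46
best[9] = 47  (first piece 2, then best[7]=36)
best[10] = 57  (first piece 2, then best[8]=46)
best[11] = 58  (first piece 2, then best[9]=47)
One optimal cutting: 7 + 2 + 2 → €58.

58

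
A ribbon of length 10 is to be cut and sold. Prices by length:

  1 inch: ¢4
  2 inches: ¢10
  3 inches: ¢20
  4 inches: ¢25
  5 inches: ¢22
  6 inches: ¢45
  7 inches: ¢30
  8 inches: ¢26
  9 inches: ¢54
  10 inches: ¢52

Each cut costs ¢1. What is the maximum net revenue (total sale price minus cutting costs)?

69

Build v[k] bottom-up: v[k] = max over allowed piece i of (p[i] + v[k−i]) − 1 per cut.
v[1] = 4
v[2] = max(4+4-1, 10+0) = 10
v[3] = max(4+10-1, 10+4-1, 20+0) = 20
v[4] = max(4+20-1, 10+10-1, 20+4-1, 25+0) = 25
v[5] = max(4+25-1, 10+20-1, 20+10-1, 25+4-1, 22+0) = 29
v[6] = max(4+29-1, 10+25-1, 20+20-1, 25+10-1, 22+4-1, 45+0) = 45
v[7] = max(4+45-1, 10+29-1, 20+25-1, …, 45+4-1, 30+0) = 48
v[8] = max(4+48-1, 10+45-1, 20+29-1, …, 30+4-1, 26+0) = 54
v[9] = max(4+54-1, 10+48-1, 20+45-1, …, 26+4-1, 54+0) = 64
v[10] = max(4+64-1, 10+54-1, 20+48-1, …, 54+4-1, 52+0) = 69
One optimal plan: pieces 6 + 4 (1 cut) → ¢70 − ¢1 = ¢69.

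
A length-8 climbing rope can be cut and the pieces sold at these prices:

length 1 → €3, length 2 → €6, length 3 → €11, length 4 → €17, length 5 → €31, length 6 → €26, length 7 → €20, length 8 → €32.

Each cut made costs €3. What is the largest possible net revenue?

Build r[k] bottom-up: r[k] = max over allowed piece i of (p[i] + r[k−i]) − 3 per cut.
r[1] = 3
r[2] = max(3+3-3, 6+0) = 6
r[3] = max(3+6-3, 6+3-3, 11+0) = 11
r[4] = max(3+11-3, 6+6-3, 11+3-3, 17+0) = 17
r[5] = max(3+17-3, 6+11-3, 11+6-3, 17+3-3, 31+0) = 31
r[6] = max(3+31-3, 6+17-3, 11+11-3, 17+6-3, 31+3-3, 26+0) = 31
r[7] = max(3+31-3, 6+31-3, 11+17-3, …, 26+3-3, 20+0) = 34
r[8] = max(3+34-3, 6+31-3, 11+31-3, …, 20+3-3, 32+0) = 39
One optimal plan: pieces 5 + 3 (1 cut) → €42 − €3 = €39.

39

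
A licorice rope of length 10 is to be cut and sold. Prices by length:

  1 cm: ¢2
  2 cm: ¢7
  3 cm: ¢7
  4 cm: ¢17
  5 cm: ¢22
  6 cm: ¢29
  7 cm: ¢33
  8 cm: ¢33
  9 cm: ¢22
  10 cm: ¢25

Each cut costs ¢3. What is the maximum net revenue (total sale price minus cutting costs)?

Let net[k] be the best obtainable value from length k. For each k, try every first piece i and keep the best of price[i] + net[k−i] minus the 3 cut fee when i<k.
net[1] = 2
net[2] = 7
net[3] = 7
net[4] = 17
net[5] = 22
net[6] = 29
net[7] = 33
net[8] = 33  (first piece 2, then net[6]=29)
net[9] = 37  (first piece 2, then net[7]=33)
net[10] = 43  (first piece 4, then net[6]=29)
One optimal plan: pieces 6 + 4 (1 cut) → ¢46 − ¢3 = ¢43.

43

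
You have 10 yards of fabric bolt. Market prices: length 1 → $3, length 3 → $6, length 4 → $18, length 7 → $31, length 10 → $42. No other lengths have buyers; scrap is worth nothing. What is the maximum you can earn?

42

Consider every possible first cut. f[k] is the best of p[i]+f[k−i] over all sellable i≤k.
f[1] = 3
f[2] = 6  (first piece 1, then f[1]=3)
f[3] = 9  (first piece 1, then f[2]=6)
f[4] = 18
f[5] = 21  (first piece 1, then f[4]=18)
f[6] = 24  (first piece 1, then f[5]=21)
f[7] = 31
f[8] = 36  (first piece 4, then f[4]=18)
f[9] = 39  (first piece 1, then f[8]=36)
f[10] = 42  (first piece 1, then f[9]=39)
One optimal cutting: 4 + 4 + 1 + 1 → $42.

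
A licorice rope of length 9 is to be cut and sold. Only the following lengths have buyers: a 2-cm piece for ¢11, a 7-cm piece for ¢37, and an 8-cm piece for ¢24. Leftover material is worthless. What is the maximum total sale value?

Consider every possible first cut. best[k] is the best of p[i]+best[k−i] over all sellable i≤k.
best[1] = 0
best[2] = 11
best[3] = 11
best[4] = 22  (first piece 2, then best[2]=11)
best[5] = 22
best[6] = 33  (first piece 2, then best[4]=22)
best[7] = max(11+22, 37+0) = 37
best[8] = max(11+33, 37+0, 24+0) = 44
best[9] = max(11+37, 37+11, 24+0) = 48
One optimal cutting: 7 + 2 → ¢48.

48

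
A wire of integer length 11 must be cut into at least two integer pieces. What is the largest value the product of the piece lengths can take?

54

Fill f[k] for k=2..11: at each k try every first piece i and multiply by the better of (k−i) uncut or f[k−i].
f[2] = 1×max(1,0) = 1×1 = 1
f[3] = 1×max(2,1) = 1×2 = 2
f[4] = 2×max(2,1) = 2×2 = 4
f[5] = 2×max(3,2) = 2×3 = 6
f[6] = 3×max(3,2) = 3×3 = 9
f[7] = 2×max(5,6) = 2×6 = 12
f[8] = 2×max(6,9) = 2×9 = 18
f[9] = 3×max(6,9) = 3×9 = 27
f[10] = 2×max(8,18) = 2×18 = 36
f[11] = 2×max(9,27) = 2×27 = 54
One optimal split: 3 + 3 + 3 + 2; product 3×3×3×2 = 54.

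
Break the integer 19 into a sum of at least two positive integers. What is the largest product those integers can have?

972

Fill m[k] for k=2..19: at each k try every first piece i and multiply by the better of (k−i) uncut or m[k−i].
Small cases: m[2]=1, m[3]=2, m[4]=4, m[5]=6, m[6]=9, m[7]=12, m[8]=18, m[9]=27, m[10]=36, m[11]=54.
m[12] = max(1*54, 2*36, 3*27, …, 10*2, 11*1) = 81
m[13] = max(1*81, 2*54, 3*36, …, 11*2, 12*1) = 108
m[14] = max(1*108, 2*81, 3*54, …, 12*2, 13*1) = 162
m[15] = max(1*162, 2*108, 3*81, …, 13*2, 14*1) = 243
m[16] = max(1*243, 2*162, 3*108, …, 14*2, 15*1) = 324
m[17] = max(1*324, 2*243, 3*162, …, 15*2, 16*1) = 486
m[18] = max(1*486, 2*324, 3*243, …, 16*2, 17*1) = 729
m[19] = max(1*729, 2*486, 3*324, …, 17*2, 18*1) = 972
One optimal split: 3 + 3 + 3 + 3 + 3 + 2 + 2; product 3*3*3*3*3*2*2 = 972.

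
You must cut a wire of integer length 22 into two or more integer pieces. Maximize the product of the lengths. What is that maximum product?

Let P[k] be the best product for length k (with at least one cut). For each first piece i, the rest contributes max(k−i, P[k−i]).
P[2] = 1*max(1,0) = 1*1 = 1
P[3] = 1*max(2,1) = 1*2 = 2
P[4] = 2*max(2,1) = 2*2 = 4
P[5] = 2*max(3,2) = 2*3 = 6
P[6] = 3*max(3,2) = 3*3 = 9
P[7] = 2*max(5,6) = 2*6 = 12
P[8] = 2*max(6,9) = 2*9 = 18
P[9] = 3*max(6,9) = 3*9 = 27
P[10] = 2*max(8,18) = 2*18 = 36
P[11] = 2*max(9,27) = 2*27 = 54
P[12] = 3*max(9,27) = 3*27 = 81
P[13] = 2*max(11,54) = 2*54 = 108
P[14] = 2*max(12,81) = 2*81 = 162
P[15] = 3*max(12,81) = 3*81 = 243
P[16] = 2*max(14,162) = 2*162 = 324
P[17] = 2*max(15,243) = 2*243 = 486
P[18] = 3*max(15,243) = 3*243 = 729
P[19] = 2*max(17,486) = 2*486 = 972
P[20] = 2*max(18,729) = 2*729 = 1458
P[21] = 3*max(18,729) = 3*729 = 2187
P[22] = 2*max(20,1458) = 2*1458 = 2916
One optimal split: 3 + 3 + 3 + 3 + 3 + 3 + 2 + 2; product 3*3*3*3*3*3*2*2 = 2916.

2916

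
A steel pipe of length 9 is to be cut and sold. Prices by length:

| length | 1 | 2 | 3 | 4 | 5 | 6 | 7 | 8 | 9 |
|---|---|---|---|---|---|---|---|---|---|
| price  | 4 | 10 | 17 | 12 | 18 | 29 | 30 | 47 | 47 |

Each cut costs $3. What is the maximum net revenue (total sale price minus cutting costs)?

48

Build v[k] bottom-up: v[k] = max over allowed piece i of (p[i] + v[k−i]) − 3 per cut.
v[1] = 4
v[2] = max(4+4-3, 10+0) = 10
v[3] = max(4+10-3, 10+4-3, 17+0) = 17
v[4] = max(4+17-3, 10+10-3, 17+4-3, 12+0) = 18
v[5] = max(4+18-3, 10+17-3, 17+10-3, 12+4-3, 18+0) = 24
v[6] = max(4+24-3, 10+18-3, 17+17-3, 12+10-3, 18+4-3, 29+0) = 31
v[7] = max(4+31-3, 10+24-3, 17+18-3, …, 29+4-3, 30+0) = 32
v[8] = max(4+32-3, 10+31-3, 17+24-3, …, 30+4-3, 47+0) = 47
v[9] = max(4+47-3, 10+32-3, 17+31-3, …, 47+4-3, 47+0) = 48
One optimal plan: pieces 8 + 1 (1 cut) → $51 − $3 = $48.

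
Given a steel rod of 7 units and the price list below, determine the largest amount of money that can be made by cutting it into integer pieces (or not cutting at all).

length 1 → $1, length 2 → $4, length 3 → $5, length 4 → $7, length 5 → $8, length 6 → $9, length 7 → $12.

Build r[k] bottom-up: r[k] = max over allowed piece i of (p[i] + r[k−i]).
r[1] = 1
r[2] = max(1+1, 4+0) = 4
r[3] = max(1+4, 4+1, 5+0) = 5
r[4] = max(1+5, 4+4, 5+1, 7+0) = 8
r[5] = max(1+8, 4+5, 5+4, 7+1, 8+0) = 9
r[6] = max(1+9, 4+8, 5+5, 7+4, 8+1, 9+0) = 12
r[7] = max(1+12, 4+9, 5+8, …, 9+1, 12+0) = 13
One optimal cutting: 2 + 2 + 2 + 1 → $4 + $4 + $4 + $1 = $13.

13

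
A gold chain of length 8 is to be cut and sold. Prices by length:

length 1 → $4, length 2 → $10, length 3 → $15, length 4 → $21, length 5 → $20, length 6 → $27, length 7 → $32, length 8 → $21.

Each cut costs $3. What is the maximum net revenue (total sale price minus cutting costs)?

39

Let net[k] be the best obtainable value from length k. For each k, try every first piece i and keep the best of price[i] + net[k−i] minus the 3 cut fee when i<k.
net[1] = 4
net[2] = max(4+4-3, 10+0) = 10
net[3] = max(4+10-3, 10+4-3, 15+0) = 15
net[4] = max(4+15-3, 10+10-3, 15+4-3, 21+0) = 21
net[5] = max(4+21-3, 10+15-3, 15+10-3, 21+4-3, 20+0) = 22
net[6] = max(4+22-3, 10+21-3, 15+15-3, 21+10-3, 20+4-3, 27+0) = 28
net[7] = max(4+28-3, 10+22-3, 15+21-3, …, 27+4-3, 32+0) = 33
net[8] = max(4+33-3, 10+28-3, 15+22-3, …, 32+4-3, 21+0) = 39
One optimal plan: pieces 4 + 4 (1 cut) → $42 − $3 = $39.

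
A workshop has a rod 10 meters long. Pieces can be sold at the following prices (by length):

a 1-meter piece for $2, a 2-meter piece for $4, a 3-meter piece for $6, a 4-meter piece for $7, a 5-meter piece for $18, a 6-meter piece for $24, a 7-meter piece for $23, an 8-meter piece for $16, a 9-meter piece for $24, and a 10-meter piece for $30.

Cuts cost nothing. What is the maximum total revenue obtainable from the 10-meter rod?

36

Let R[k] be the best obtainable value from length k. For each k, try every first piece i and keep the best of price[i] + R[k−i].
R[1] = 2
R[2] = max(2+2, 4+0) = 4
R[3] = max(2+4, 4+2, 6+0) = 6
R[4] = max(2+6, 4+4, 6+2, 7+0) = 8
R[5] = max(2+8, 4+6, 6+4, 7+2, 18+0) = 18
R[6] = max(2+18, 4+8, 6+6, 7+4, 18+2, 24+0) = 24
R[7] = max(2+24, 4+18, 6+8, …, 24+2, 23+0) = 26
R[8] = max(2+26, 4+24, 6+18, …, 23+2, 16+0) = 28
R[9] = max(2+28, 4+26, 6+24, …, 16+2, 24+0) = 30
R[10] = max(2+30, 4+28, 6+26, …, 24+2, 30+0) = 36
One optimal cutting: 5 + 5 → $18 + $18 = $36.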